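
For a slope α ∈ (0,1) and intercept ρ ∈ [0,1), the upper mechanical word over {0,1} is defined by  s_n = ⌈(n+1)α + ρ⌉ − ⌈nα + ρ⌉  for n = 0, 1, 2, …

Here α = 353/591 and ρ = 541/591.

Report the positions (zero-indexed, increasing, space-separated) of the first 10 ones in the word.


n=0: ⌈894/591⌉−⌈541/591⌉ = 2−1 = 1  ← one
n=1: ⌈1247/591⌉−⌈894/591⌉ = 3−2 = 1  ← one
n=2: ⌈1600/591⌉−⌈1247/591⌉ = 3−3 = 0
n=3: ⌈1953/591⌉−⌈1600/591⌉ = 4−3 = 1  ← one
n=4: ⌈2306/591⌉−⌈1953/591⌉ = 4−4 = 0
n=5: ⌈2659/591⌉−⌈2306/591⌉ = 5−4 = 1  ← one
n=6: ⌈3012/591⌉−⌈2659/591⌉ = 6−5 = 1  ← one
n=7: ⌈3365/591⌉−⌈3012/591⌉ = 6−6 = 0
n=8: ⌈3718/591⌉−⌈3365/591⌉ = 7−6 = 1  ← one
n=9: ⌈4071/591⌉−⌈3718/591⌉ = 7−7 = 0
n=10: ⌈4424/591⌉−⌈4071/591⌉ = 8−7 = 1  ← one
n=11: ⌈4777/591⌉−⌈4424/591⌉ = 9−8 = 1  ← one
n=12: ⌈5130/591⌉−⌈4777/591⌉ = 9−9 = 0
n=13: ⌈5483/591⌉−⌈5130/591⌉ = 10−9 = 1  ← one
n=14: ⌈5836/591⌉−⌈5483/591⌉ = 10−10 = 0
n=15: ⌈6189/591⌉−⌈5836/591⌉ = 11−10 = 1  ← one
positions of the first 10 ones: 0 1 3 5 6 8 10 11 13 15

0 1 3 5 6 8 10 11 13 15


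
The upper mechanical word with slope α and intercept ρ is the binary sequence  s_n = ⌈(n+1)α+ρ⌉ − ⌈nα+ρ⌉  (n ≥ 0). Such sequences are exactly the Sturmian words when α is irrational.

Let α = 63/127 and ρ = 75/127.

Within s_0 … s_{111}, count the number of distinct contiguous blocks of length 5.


6

t_n = ⌈(n·63+75)/127⌉ for n = 0 … 112:
  n=0…9: ⌈75/127⌉=1 ⌈138/127⌉=2 ⌈201/127⌉=2 ⌈264/127⌉=3 ⌈327/127⌉=3 ⌈390/127⌉=4 ⌈453/127⌉=4 ⌈516/127⌉=5 ⌈579/127⌉=5 ⌈642/127⌉=6
  n=10…19: ⌈705/127⌉=6 ⌈768/127⌉=7 ⌈831/127⌉=7 ⌈894/127⌉=8 ⌈957/127⌉=8 ⌈1020/127⌉=9 ⌈1083/127⌉=9 ⌈1146/127⌉=10 ⌈1209/127⌉=10 ⌈1272/127⌉=11
  n=20…29: ⌈1335/127⌉=11 ⌈1398/127⌉=12 ⌈1461/127⌉=12 ⌈1524/127⌉=12 ⌈1587/127⌉=13 ⌈1650/127⌉=13 ⌈1713/127⌉=14 ⌈1776/127⌉=14 ⌈1839/127⌉=15 ⌈1902/127⌉=15
  n=30…39: ⌈1965/127⌉=16 ⌈2028/127⌉=16 ⌈2091/127⌉=17 ⌈2154/127⌉=17 ⌈2217/127⌉=18 ⌈2280/127⌉=18 ⌈2343/127⌉=19 ⌈2406/127⌉=19 ⌈2469/127⌉=20 ⌈2532/127⌉=20
  n=40…49: ⌈2595/127⌉=21 ⌈2658/127⌉=21 ⌈2721/127⌉=22 ⌈2784/127⌉=22 ⌈2847/127⌉=23 ⌈2910/127⌉=23 ⌈2973/127⌉=24 ⌈3036/127⌉=24 ⌈3099/127⌉=25 ⌈3162/127⌉=25
  n=50…59: ⌈3225/127⌉=26 ⌈3288/127⌉=26 ⌈3351/127⌉=27 ⌈3414/127⌉=27 ⌈3477/127⌉=28 ⌈3540/127⌉=28 ⌈3603/127⌉=29 ⌈3666/127⌉=29 ⌈3729/127⌉=30 ⌈3792/127⌉=30
  n=60…69: ⌈3855/127⌉=31 ⌈3918/127⌉=31 ⌈3981/127⌉=32 ⌈4044/127⌉=32 ⌈4107/127⌉=33 ⌈4170/127⌉=33 ⌈4233/127⌉=34 ⌈4296/127⌉=34 ⌈4359/127⌉=35 ⌈4422/127⌉=35
  n=70…79: ⌈4485/127⌉=36 ⌈4548/127⌉=36 ⌈4611/127⌉=37 ⌈4674/127⌉=37 ⌈4737/127⌉=38 ⌈4800/127⌉=38 ⌈4863/127⌉=39 ⌈4926/127⌉=39 ⌈4989/127⌉=40 ⌈5052/127⌉=40
  n=80…89: ⌈5115/127⌉=41 ⌈5178/127⌉=41 ⌈5241/127⌉=42 ⌈5304/127⌉=42 ⌈5367/127⌉=43 ⌈5430/127⌉=43 ⌈5493/127⌉=44 ⌈5556/127⌉=44 ⌈5619/127⌉=45 ⌈5682/127⌉=45
  n=90…99: ⌈5745/127⌉=46 ⌈5808/127⌉=46 ⌈5871/127⌉=47 ⌈5934/127⌉=47 ⌈5997/127⌉=48 ⌈6060/127⌉=48 ⌈6123/127⌉=49 ⌈6186/127⌉=49 ⌈6249/127⌉=50 ⌈6312/127⌉=50
  n=100…109: ⌈6375/127⌉=51 ⌈6438/127⌉=51 ⌈6501/127⌉=52 ⌈6564/127⌉=52 ⌈6627/127⌉=53 ⌈6690/127⌉=53 ⌈6753/127⌉=54 ⌈6816/127⌉=54 ⌈6879/127⌉=55 ⌈6942/127⌉=55
  n=110…112: ⌈7005/127⌉=56 ⌈7068/127⌉=56 ⌈7131/127⌉=57
s_n = t_(n+1) − t_n for n = 0 … 111 gives
prefix = 1010101010101010101010010101010101010101010101010101010101010101010101010101010101010101010101010101010101010101
slide a length-5 window over [0..4] … [107..111] (108 windows); first occurrence of each distinct factor:
  [  0..  4] 10101
  [  1..  5] 01010
  [ 18.. 22] 10100
  [ 19.. 23] 01001
  [ 20.. 24] 10010
  [ 21.. 25] 00101
  (the other 102 windows repeat one of these)
distinct factors: {00101, 01001, 01010, 10010, 10100, 10101}
count = 6  (Sturmian bound for length 5 is 6)


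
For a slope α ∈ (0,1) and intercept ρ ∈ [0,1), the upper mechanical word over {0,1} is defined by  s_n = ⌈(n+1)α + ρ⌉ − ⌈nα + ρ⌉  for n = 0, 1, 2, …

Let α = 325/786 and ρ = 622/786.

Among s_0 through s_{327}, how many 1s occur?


136

#1s = Σ_{n=0}^{327} s_n = Σ_{n=0}^{327} (⌈(n+1)α+ρ⌉ − ⌈nα+ρ⌉)
the sum telescopes: every ⌈nα+ρ⌉ with 0 < n < 328 appears once with + and once with −, leaving ⌈328α+ρ⌉ − ⌈0·α+ρ⌉
328α + ρ = (328·325 + 622) / 786 = 107222/786
ρ = 622/786
⌈107222/786⌉ = 137,  ⌈622/786⌉ = 1
#1s = 137 − 1 = 136


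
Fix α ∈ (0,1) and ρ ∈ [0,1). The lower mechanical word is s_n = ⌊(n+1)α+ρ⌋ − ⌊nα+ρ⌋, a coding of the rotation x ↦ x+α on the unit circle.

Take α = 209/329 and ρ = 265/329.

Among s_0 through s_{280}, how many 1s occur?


#1s = Σ_{n=0}^{280} s_n = Σ_{n=0}^{280} (⌊(n+1)α+ρ⌋ − ⌊nα+ρ⌋)
the sum telescopes: every ⌊nα+ρ⌋ with 0 < n < 281 appears once with + and once with −, leaving ⌊281α+ρ⌋ − ⌊0·α+ρ⌋
281α + ρ = (281·209 + 265) / 329 = 58994/329
ρ = 265/329
⌊58994/329⌋ = 179,  ⌊265/329⌋ = 0
#1s = 179 − 0 = 179

179


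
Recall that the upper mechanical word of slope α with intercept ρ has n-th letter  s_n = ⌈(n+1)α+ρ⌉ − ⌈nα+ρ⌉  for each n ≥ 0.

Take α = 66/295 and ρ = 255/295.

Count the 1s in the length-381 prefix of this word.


86

#1s = Σ_{n=0}^{380} s_n = Σ_{n=0}^{380} (⌈(n+1)α+ρ⌉ − ⌈nα+ρ⌉)
the sum telescopes: every ⌈nα+ρ⌉ with 0 < n < 381 appears once with + and once with −, leaving ⌈381α+ρ⌉ − ⌈0·α+ρ⌉
381α + ρ = (381·66 + 255) / 295 = 25401/295
ρ = 255/295
⌈25401/295⌉ = 87,  ⌈255/295⌉ = 1
#1s = 87 − 1 = 86


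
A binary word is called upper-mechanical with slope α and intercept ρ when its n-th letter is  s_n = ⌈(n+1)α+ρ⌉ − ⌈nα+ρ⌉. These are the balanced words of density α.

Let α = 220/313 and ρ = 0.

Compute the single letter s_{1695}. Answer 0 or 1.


1

(n+1)α + ρ = (1696·220) / 313 = 373120/313
nα + ρ     = (1695·220) / 313 = 372900/313
⌈373120/313⌉ = 1193,  ⌈372900/313⌉ = 1192
s_{1695} = 1193 − 1192 = 1


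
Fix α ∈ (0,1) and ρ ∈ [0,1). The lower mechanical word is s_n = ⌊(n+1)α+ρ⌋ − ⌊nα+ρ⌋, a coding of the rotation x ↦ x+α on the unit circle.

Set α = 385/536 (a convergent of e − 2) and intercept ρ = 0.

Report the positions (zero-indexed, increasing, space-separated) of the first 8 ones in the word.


1 2 4 5 6 8 9 11

n=0: ⌊385/536⌋−⌊0/536⌋ = 0−0 = 0
n=1: ⌊770/536⌋−⌊385/536⌋ = 1−0 = 1  ← one
n=2: ⌊1155/536⌋−⌊770/536⌋ = 2−1 = 1  ← one
n=3: ⌊1540/536⌋−⌊1155/536⌋ = 2−2 = 0
n=4: ⌊1925/536⌋−⌊1540/536⌋ = 3−2 = 1  ← one
n=5: ⌊2310/536⌋−⌊1925/536⌋ = 4−3 = 1  ← one
n=6: ⌊2695/536⌋−⌊2310/536⌋ = 5−4 = 1  ← one
n=7: ⌊3080/536⌋−⌊2695/536⌋ = 5−5 = 0
n=8: ⌊3465/536⌋−⌊3080/536⌋ = 6−5 = 1  ← one
n=9: ⌊3850/536⌋−⌊3465/536⌋ = 7−6 = 1  ← one
n=10: ⌊4235/536⌋−⌊3850/536⌋ = 7−7 = 0
n=11: ⌊4620/536⌋−⌊4235/536⌋ = 8−7 = 1  ← one
positions of the first 8 ones: 1 2 4 5 6 8 9 11


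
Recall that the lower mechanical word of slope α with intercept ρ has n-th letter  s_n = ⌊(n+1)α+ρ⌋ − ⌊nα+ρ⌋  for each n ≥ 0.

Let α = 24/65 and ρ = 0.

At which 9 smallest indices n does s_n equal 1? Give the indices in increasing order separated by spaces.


2 5 8 10 13 16 18 21 24

n=0: ⌊24/65⌋−⌊0/65⌋ = 0−0 = 0
n=1: ⌊48/65⌋−⌊24/65⌋ = 0−0 = 0
n=2: ⌊72/65⌋−⌊48/65⌋ = 1−0 = 1  ← one
n=3: ⌊96/65⌋−⌊72/65⌋ = 1−1 = 0
n=4: ⌊120/65⌋−⌊96/65⌋ = 1−1 = 0
n=5: ⌊144/65⌋−⌊120/65⌋ = 2−1 = 1  ← one
n=6: ⌊168/65⌋−⌊144/65⌋ = 2−2 = 0
n=7: ⌊192/65⌋−⌊168/65⌋ = 2−2 = 0
n=8: ⌊216/65⌋−⌊192/65⌋ = 3−2 = 1  ← one
n=9: ⌊240/65⌋−⌊216/65⌋ = 3−3 = 0
n=10: ⌊264/65⌋−⌊240/65⌋ = 4−3 = 1  ← one
n=11: ⌊288/65⌋−⌊264/65⌋ = 4−4 = 0
n=12: ⌊312/65⌋−⌊288/65⌋ = 4−4 = 0
n=13: ⌊336/65⌋−⌊312/65⌋ = 5−4 = 1  ← one
n=14: ⌊360/65⌋−⌊336/65⌋ = 5−5 = 0
n=15: ⌊384/65⌋−⌊360/65⌋ = 5−5 = 0
n=16: ⌊408/65⌋−⌊384/65⌋ = 6−5 = 1  ← one
n=17: ⌊432/65⌋−⌊408/65⌋ = 6−6 = 0
n=18: ⌊456/65⌋−⌊432/65⌋ = 7−6 = 1  ← one
n=19: ⌊480/65⌋−⌊456/65⌋ = 7−7 = 0
n=20: ⌊504/65⌋−⌊480/65⌋ = 7−7 = 0
n=21: ⌊528/65⌋−⌊504/65⌋ = 8−7 = 1  ← one
n=22: ⌊552/65⌋−⌊528/65⌋ = 8−8 = 0
n=23: ⌊576/65⌋−⌊552/65⌋ = 8−8 = 0
n=24: ⌊600/65⌋−⌊576/65⌋ = 9−8 = 1  ← one
positions of the first 9 ones: 2 5 8 10 13 16 18 21 24


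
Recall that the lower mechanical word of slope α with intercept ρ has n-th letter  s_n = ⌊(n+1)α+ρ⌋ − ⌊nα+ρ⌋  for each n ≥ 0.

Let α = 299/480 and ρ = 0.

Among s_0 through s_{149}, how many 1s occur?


#1s = Σ_{n=0}^{149} s_n = Σ_{n=0}^{149} (⌊(n+1)α+ρ⌋ − ⌊nα+ρ⌋)
the sum telescopes: every ⌊nα+ρ⌋ with 0 < n < 150 appears once with + and once with −, leaving ⌊150α+ρ⌋ − ⌊0·α+ρ⌋
150α + ρ = (150·299) / 480 = 44850/480
ρ = 0/480
⌊44850/480⌋ = 93,  ⌊0/480⌋ = 0
#1s = 93 − 0 = 93

93


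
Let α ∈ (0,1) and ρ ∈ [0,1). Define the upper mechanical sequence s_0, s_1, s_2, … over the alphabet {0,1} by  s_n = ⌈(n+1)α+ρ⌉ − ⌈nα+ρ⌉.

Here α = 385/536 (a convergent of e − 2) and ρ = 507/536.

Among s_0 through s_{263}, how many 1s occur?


#1s = Σ_{n=0}^{263} s_n = Σ_{n=0}^{263} (⌈(n+1)α+ρ⌉ − ⌈nα+ρ⌉)
the sum telescopes: every ⌈nα+ρ⌉ with 0 < n < 264 appears once with + and once with −, leaving ⌈264α+ρ⌉ − ⌈0·α+ρ⌉
264α + ρ = (264·385 + 507) / 536 = 102147/536
ρ = 507/536
⌈102147/536⌉ = 191,  ⌈507/536⌉ = 1
#1s = 191 − 1 = 190

190


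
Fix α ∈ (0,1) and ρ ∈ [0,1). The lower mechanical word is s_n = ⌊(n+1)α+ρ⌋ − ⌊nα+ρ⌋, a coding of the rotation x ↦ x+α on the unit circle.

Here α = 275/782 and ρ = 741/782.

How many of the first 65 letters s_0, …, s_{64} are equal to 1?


23

#1s = Σ_{n=0}^{64} s_n = Σ_{n=0}^{64} (⌊(n+1)α+ρ⌋ − ⌊nα+ρ⌋)
the sum telescopes: every ⌊nα+ρ⌋ with 0 < n < 65 appears once with + and once with −, leaving ⌊65α+ρ⌋ − ⌊0·α+ρ⌋
65α + ρ = (65·275 + 741) / 782 = 18616/782
ρ = 741/782
⌊18616/782⌋ = 23,  ⌊741/782⌋ = 0
#1s = 23 − 0 = 23


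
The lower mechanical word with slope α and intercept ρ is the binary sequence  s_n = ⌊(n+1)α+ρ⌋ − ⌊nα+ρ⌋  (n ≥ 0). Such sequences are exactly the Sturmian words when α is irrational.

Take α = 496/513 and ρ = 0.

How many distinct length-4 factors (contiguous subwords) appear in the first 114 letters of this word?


t_n = ⌊(n·496)/513⌋ for n = 0 … 114:
  n=0…9: ⌊0/513⌋=0 ⌊496/513⌋=0 ⌊992/513⌋=1 ⌊1488/513⌋=2 ⌊1984/513⌋=3 ⌊2480/513⌋=4 ⌊2976/513⌋=5 ⌊3472/513⌋=6 ⌊3968/513⌋=7 ⌊4464/513⌋=8
  n=10…19: ⌊4960/513⌋=9 ⌊5456/513⌋=10 ⌊5952/513⌋=11 ⌊6448/513⌋=12 ⌊6944/513⌋=13 ⌊7440/513⌋=14 ⌊7936/513⌋=15 ⌊8432/513⌋=16 ⌊8928/513⌋=17 ⌊9424/513⌋=18
  n=20…29: ⌊9920/513⌋=19 ⌊10416/513⌋=20 ⌊10912/513⌋=21 ⌊11408/513⌋=22 ⌊11904/513⌋=23 ⌊12400/513⌋=24 ⌊12896/513⌋=25 ⌊13392/513⌋=26 ⌊13888/513⌋=27 ⌊14384/513⌋=28
  n=30…39: ⌊14880/513⌋=29 ⌊15376/513⌋=29 ⌊15872/513⌋=30 ⌊16368/513⌋=31 ⌊16864/513⌋=32 ⌊17360/513⌋=33 ⌊17856/513⌋=34 ⌊18352/513⌋=35 ⌊18848/513⌋=36 ⌊19344/513⌋=37
  n=40…49: ⌊19840/513⌋=38 ⌊20336/513⌋=39 ⌊20832/513⌋=40 ⌊21328/513⌋=41 ⌊21824/513⌋=42 ⌊22320/513⌋=43 ⌊22816/513⌋=44 ⌊23312/513⌋=45 ⌊23808/513⌋=46 ⌊24304/513⌋=47
  n=50…59: ⌊24800/513⌋=48 ⌊25296/513⌋=49 ⌊25792/513⌋=50 ⌊26288/513⌋=51 ⌊26784/513⌋=52 ⌊27280/513⌋=53 ⌊27776/513⌋=54 ⌊28272/513⌋=55 ⌊28768/513⌋=56 ⌊29264/513⌋=57
  n=60…69: ⌊29760/513⌋=58 ⌊30256/513⌋=58 ⌊30752/513⌋=59 ⌊31248/513⌋=60 ⌊31744/513⌋=61 ⌊32240/513⌋=62 ⌊32736/513⌋=63 ⌊33232/513⌋=64 ⌊33728/513⌋=65 ⌊34224/513⌋=66
  n=70…79: ⌊34720/513⌋=67 ⌊35216/513⌋=68 ⌊35712/513⌋=69 ⌊36208/513⌋=70 ⌊36704/513⌋=71 ⌊37200/513⌋=72 ⌊37696/513⌋=73 ⌊38192/513⌋=74 ⌊38688/513⌋=75 ⌊39184/513⌋=76
  n=80…89: ⌊39680/513⌋=77 ⌊40176/513⌋=78 ⌊40672/513⌋=79 ⌊41168/513⌋=80 ⌊41664/513⌋=81 ⌊42160/513⌋=82 ⌊42656/513⌋=83 ⌊43152/513⌋=84 ⌊43648/513⌋=85 ⌊44144/513⌋=86
  n=90…99: ⌊44640/513⌋=87 ⌊45136/513⌋=87 ⌊45632/513⌋=88 ⌊46128/513⌋=89 ⌊46624/513⌋=90 ⌊47120/513⌋=91 ⌊47616/513⌋=92 ⌊48112/513⌋=93 ⌊48608/513⌋=94 ⌊49104/513⌋=95
  n=100…109: ⌊49600/513⌋=96 ⌊50096/513⌋=97 ⌊50592/513⌋=98 ⌊51088/513⌋=99 ⌊51584/513⌋=100 ⌊52080/513⌋=101 ⌊52576/513⌋=102 ⌊53072/513⌋=103 ⌊53568/513⌋=104 ⌊54064/513⌋=105
  n=110…114: ⌊54560/513⌋=106 ⌊55056/513⌋=107 ⌊55552/513⌋=108 ⌊56048/513⌋=109 ⌊56544/513⌋=110
s_n = t_(n+1) − t_n for n = 0 … 113 gives
prefix = 011111111111111111111111111111011111111111111111111111111111011111111111111111111111111111011111111111111111111111
slide a length-4 window over [0..3] … [110..113] (111 windows); first occurrence of each distinct factor:
  [  0..  3] 0111
  [  1..  4] 1111
  [ 27.. 30] 1110
  [ 28.. 31] 1101
  [ 29.. 32] 1011
  (the other 106 windows repeat one of these)
distinct factors: {0111, 1011, 1101, 1110, 1111}
count = 5  (Sturmian bound for length 4 is 5)

5


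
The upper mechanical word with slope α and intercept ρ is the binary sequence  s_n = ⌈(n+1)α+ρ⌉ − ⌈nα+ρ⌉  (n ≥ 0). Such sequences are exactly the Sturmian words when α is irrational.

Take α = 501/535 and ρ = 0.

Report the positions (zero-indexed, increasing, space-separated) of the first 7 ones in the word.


0 1 2 3 4 5 6

n=0: ⌈501/535⌉−⌈0/535⌉ = 1−0 = 1  ← one
n=1: ⌈1002/535⌉−⌈501/535⌉ = 2−1 = 1  ← one
n=2: ⌈1503/535⌉−⌈1002/535⌉ = 3−2 = 1  ← one
n=3: ⌈2004/535⌉−⌈1503/535⌉ = 4−3 = 1  ← one
n=4: ⌈2505/535⌉−⌈2004/535⌉ = 5−4 = 1  ← one
n=5: ⌈3006/535⌉−⌈2505/535⌉ = 6−5 = 1  ← one
n=6: ⌈3507/535⌉−⌈3006/535⌉ = 7−6 = 1  ← one
positions of the first 7 ones: 0 1 2 3 4 5 6


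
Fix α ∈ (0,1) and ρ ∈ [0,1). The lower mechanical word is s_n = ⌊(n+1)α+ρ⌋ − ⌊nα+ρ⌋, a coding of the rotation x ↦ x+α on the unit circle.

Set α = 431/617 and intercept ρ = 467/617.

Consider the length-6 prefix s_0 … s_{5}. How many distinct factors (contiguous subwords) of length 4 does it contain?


t_n = ⌊(n·431+467)/617⌋ for n = 0 … 6:
  n=0…6: ⌊467/617⌋=0 ⌊898/617⌋=1 ⌊1329/617⌋=2 ⌊1760/617⌋=2 ⌊2191/617⌋=3 ⌊2622/617⌋=4 ⌊3053/617⌋=4
s_n = t_(n+1) − t_n for n = 0 … 5 gives
prefix = 110110
slide a length-4 window over [0..3] … [2..5] (3 windows); first occurrence of each distinct factor:
  [  0..  3] 1101
  [  1..  4] 1011
  [  2..  5] 0110
distinct factors: {0110, 1011, 1101}
count = 3  (Sturmian bound for length 4 is 5)

3


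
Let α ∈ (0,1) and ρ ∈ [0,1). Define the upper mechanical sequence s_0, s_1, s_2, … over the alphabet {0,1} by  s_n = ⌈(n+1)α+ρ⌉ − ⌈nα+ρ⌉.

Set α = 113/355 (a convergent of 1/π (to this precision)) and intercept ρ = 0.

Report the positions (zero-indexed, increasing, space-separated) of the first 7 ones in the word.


0 3 6 9 12 15 18

n=0: ⌈113/355⌉−⌈0/355⌉ = 1−0 = 1  ← one
n=1: ⌈226/355⌉−⌈113/355⌉ = 1−1 = 0
n=2: ⌈339/355⌉−⌈226/355⌉ = 1−1 = 0
n=3: ⌈452/355⌉−⌈339/355⌉ = 2−1 = 1  ← one
n=4: ⌈565/355⌉−⌈452/355⌉ = 2−2 = 0
n=5: ⌈678/355⌉−⌈565/355⌉ = 2−2 = 0
n=6: ⌈791/355⌉−⌈678/355⌉ = 3−2 = 1  ← one
n=7: ⌈904/355⌉−⌈791/355⌉ = 3−3 = 0
n=8: ⌈1017/355⌉−⌈904/355⌉ = 3−3 = 0
n=9: ⌈1130/355⌉−⌈1017/355⌉ = 4−3 = 1  ← one
n=10: ⌈1243/355⌉−⌈1130/355⌉ = 4−4 = 0
n=11: ⌈1356/355⌉−⌈1243/355⌉ = 4−4 = 0
n=12: ⌈1469/355⌉−⌈1356/355⌉ = 5−4 = 1  ← one
n=13: ⌈1582/355⌉−⌈1469/355⌉ = 5−5 = 0
n=14: ⌈1695/355⌉−⌈1582/355⌉ = 5−5 = 0
n=15: ⌈1808/355⌉−⌈1695/355⌉ = 6−5 = 1  ← one
n=16: ⌈1921/355⌉−⌈1808/355⌉ = 6−6 = 0
n=17: ⌈2034/355⌉−⌈1921/355⌉ = 6−6 = 0
n=18: ⌈2147/355⌉−⌈2034/355⌉ = 7−6 = 1  ← one
positions of the first 7 ones: 0 3 6 9 12 15 18


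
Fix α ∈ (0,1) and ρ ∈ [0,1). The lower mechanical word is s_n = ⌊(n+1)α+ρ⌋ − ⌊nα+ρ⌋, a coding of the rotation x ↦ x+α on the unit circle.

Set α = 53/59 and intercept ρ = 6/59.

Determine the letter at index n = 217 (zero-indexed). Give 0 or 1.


0

(n+1)α + ρ = (218·53 + 6) / 59 = 11560/59
nα + ρ     = (217·53 + 6) / 59 = 11507/59
⌊11560/59⌋ = 195,  ⌊11507/59⌋ = 195
s_{217} = 195 − 195 = 0


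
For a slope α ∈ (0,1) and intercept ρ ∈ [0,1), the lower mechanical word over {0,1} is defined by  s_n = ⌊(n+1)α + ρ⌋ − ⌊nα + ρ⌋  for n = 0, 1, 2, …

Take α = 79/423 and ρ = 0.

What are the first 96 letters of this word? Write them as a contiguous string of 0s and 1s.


n=0: ⌊(1·79)/423⌋ − ⌊(0·79)/423⌋ = ⌊79/423⌋ − ⌊0/423⌋ = 0 − 0 = 0
n=1: ⌊(2·79)/423⌋ − ⌊(1·79)/423⌋ = ⌊158/423⌋ − ⌊79/423⌋ = 0 − 0 = 0
n=2: ⌊(3·79)/423⌋ − ⌊(2·79)/423⌋ = ⌊237/423⌋ − ⌊158/423⌋ = 0 − 0 = 0
n=3: ⌊(4·79)/423⌋ − ⌊(3·79)/423⌋ = ⌊316/423⌋ − ⌊237/423⌋ = 0 − 0 = 0
n=4: ⌊(5·79)/423⌋ − ⌊(4·79)/423⌋ = ⌊395/423⌋ − ⌊316/423⌋ = 0 − 0 = 0
n=5: ⌊(6·79)/423⌋ − ⌊(5·79)/423⌋ = ⌊474/423⌋ − ⌊395/423⌋ = 1 − 0 = 1
n=6: ⌊(7·79)/423⌋ − ⌊(6·79)/423⌋ = ⌊553/423⌋ − ⌊474/423⌋ = 1 − 1 = 0
n=7: ⌊(8·79)/423⌋ − ⌊(7·79)/423⌋ = ⌊632/423⌋ − ⌊553/423⌋ = 1 − 1 = 0
n=8: ⌊(9·79)/423⌋ − ⌊(8·79)/423⌋ = ⌊711/423⌋ − ⌊632/423⌋ = 1 − 1 = 0
n=9: ⌊(10·79)/423⌋ − ⌊(9·79)/423⌋ = ⌊790/423⌋ − ⌊711/423⌋ = 1 − 1 = 0
n=10: ⌊(11·79)/423⌋ − ⌊(10·79)/423⌋ = ⌊869/423⌋ − ⌊790/423⌋ = 2 − 1 = 1
n=11: ⌊(12·79)/423⌋ − ⌊(11·79)/423⌋ = ⌊948/423⌋ − ⌊869/423⌋ = 2 − 2 = 0
n=12: ⌊(13·79)/423⌋ − ⌊(12·79)/423⌋ = ⌊1027/423⌋ − ⌊948/423⌋ = 2 − 2 = 0
n=13: ⌊(14·79)/423⌋ − ⌊(13·79)/423⌋ = ⌊1106/423⌋ − ⌊1027/423⌋ = 2 − 2 = 0
n=14: ⌊(15·79)/423⌋ − ⌊(14·79)/423⌋ = ⌊1185/423⌋ − ⌊1106/423⌋ = 2 − 2 = 0
n=15: ⌊(16·79)/423⌋ − ⌊(15·79)/423⌋ = ⌊1264/423⌋ − ⌊1185/423⌋ = 2 − 2 = 0
n=16: ⌊(17·79)/423⌋ − ⌊(16·79)/423⌋ = ⌊1343/423⌋ − ⌊1264/423⌋ = 3 − 2 = 1
n=17: ⌊(18·79)/423⌋ − ⌊(17·79)/423⌋ = ⌊1422/423⌋ − ⌊1343/423⌋ = 3 − 3 = 0
n=18: ⌊(19·79)/423⌋ − ⌊(18·79)/423⌋ = ⌊1501/423⌋ − ⌊1422/423⌋ = 3 − 3 = 0
n=19: ⌊(20·79)/423⌋ − ⌊(19·79)/423⌋ = ⌊1580/423⌋ − ⌊1501/423⌋ = 3 − 3 = 0
n=20: ⌊(21·79)/423⌋ − ⌊(20·79)/423⌋ = ⌊1659/423⌋ − ⌊1580/423⌋ = 3 − 3 = 0
n=21: ⌊(22·79)/423⌋ − ⌊(21·79)/423⌋ = ⌊1738/423⌋ − ⌊1659/423⌋ = 4 − 3 = 1
n=22: ⌊(23·79)/423⌋ − ⌊(22·79)/423⌋ = ⌊1817/423⌋ − ⌊1738/423⌋ = 4 − 4 = 0
n=23: ⌊(24·79)/423⌋ − ⌊(23·79)/423⌋ = ⌊1896/423⌋ − ⌊1817/423⌋ = 4 − 4 = 0
n=24: ⌊(25·79)/423⌋ − ⌊(24·79)/423⌋ = ⌊1975/423⌋ − ⌊1896/423⌋ = 4 − 4 = 0
n=25: ⌊(26·79)/423⌋ − ⌊(25·79)/423⌋ = ⌊2054/423⌋ − ⌊1975/423⌋ = 4 − 4 = 0
n=26: ⌊(27·79)/423⌋ − ⌊(26·79)/423⌋ = ⌊2133/423⌋ − ⌊2054/423⌋ = 5 − 4 = 1
n=27: ⌊(28·79)/423⌋ − ⌊(27·79)/423⌋ = ⌊2212/423⌋ − ⌊2133/423⌋ = 5 − 5 = 0
n=28: ⌊(29·79)/423⌋ − ⌊(28·79)/423⌋ = ⌊2291/423⌋ − ⌊2212/423⌋ = 5 − 5 = 0
n=29: ⌊(30·79)/423⌋ − ⌊(29·79)/423⌋ = ⌊2370/423⌋ − ⌊2291/423⌋ = 5 − 5 = 0
n=30: ⌊(31·79)/423⌋ − ⌊(30·79)/423⌋ = ⌊2449/423⌋ − ⌊2370/423⌋ = 5 − 5 = 0
n=31: ⌊(32·79)/423⌋ − ⌊(31·79)/423⌋ = ⌊2528/423⌋ − ⌊2449/423⌋ = 5 − 5 = 0
n=32: ⌊(33·79)/423⌋ − ⌊(32·79)/423⌋ = ⌊2607/423⌋ − ⌊2528/423⌋ = 6 − 5 = 1
n=33: ⌊(34·79)/423⌋ − ⌊(33·79)/423⌋ = ⌊2686/423⌋ − ⌊2607/423⌋ = 6 − 6 = 0
n=34: ⌊(35·79)/423⌋ − ⌊(34·79)/423⌋ = ⌊2765/423⌋ − ⌊2686/423⌋ = 6 − 6 = 0
n=35: ⌊(36·79)/423⌋ − ⌊(35·79)/423⌋ = ⌊2844/423⌋ − ⌊2765/423⌋ = 6 − 6 = 0
n=36: ⌊(37·79)/423⌋ − ⌊(36·79)/423⌋ = ⌊2923/423⌋ − ⌊2844/423⌋ = 6 − 6 = 0
n=37: ⌊(38·79)/423⌋ − ⌊(37·79)/423⌋ = ⌊3002/423⌋ − ⌊2923/423⌋ = 7 − 6 = 1
n=38: ⌊(39·79)/423⌋ − ⌊(38·79)/423⌋ = ⌊3081/423⌋ − ⌊3002/423⌋ = 7 − 7 = 0
n=39: ⌊(40·79)/423⌋ − ⌊(39·79)/423⌋ = ⌊3160/423⌋ − ⌊3081/423⌋ = 7 − 7 = 0
n=40: ⌊(41·79)/423⌋ − ⌊(40·79)/423⌋ = ⌊3239/423⌋ − ⌊3160/423⌋ = 7 − 7 = 0
n=41: ⌊(42·79)/423⌋ − ⌊(41·79)/423⌋ = ⌊3318/423⌋ − ⌊3239/423⌋ = 7 − 7 = 0
n=42: ⌊(43·79)/423⌋ − ⌊(42·79)/423⌋ = ⌊3397/423⌋ − ⌊3318/423⌋ = 8 − 7 = 1
n=43: ⌊(44·79)/423⌋ − ⌊(43·79)/423⌋ = ⌊3476/423⌋ − ⌊3397/423⌋ = 8 − 8 = 0
n=44: ⌊(45·79)/423⌋ − ⌊(44·79)/423⌋ = ⌊3555/423⌋ − ⌊3476/423⌋ = 8 − 8 = 0
n=45: ⌊(46·79)/423⌋ − ⌊(45·79)/423⌋ = ⌊3634/423⌋ − ⌊3555/423⌋ = 8 − 8 = 0
n=46: ⌊(47·79)/423⌋ − ⌊(46·79)/423⌋ = ⌊3713/423⌋ − ⌊3634/423⌋ = 8 − 8 = 0
n=47: ⌊(48·79)/423⌋ − ⌊(47·79)/423⌋ = ⌊3792/423⌋ − ⌊3713/423⌋ = 8 − 8 = 0
n=48: ⌊(49·79)/423⌋ − ⌊(48·79)/423⌋ = ⌊3871/423⌋ − ⌊3792/423⌋ = 9 − 8 = 1
n=49: ⌊(50·79)/423⌋ − ⌊(49·79)/423⌋ = ⌊3950/423⌋ − ⌊3871/423⌋ = 9 − 9 = 0
n=50: ⌊(51·79)/423⌋ − ⌊(50·79)/423⌋ = ⌊4029/423⌋ − ⌊3950/423⌋ = 9 − 9 = 0
n=51: ⌊(52·79)/423⌋ − ⌊(51·79)/423⌋ = ⌊4108/423⌋ − ⌊4029/423⌋ = 9 − 9 = 0
n=52: ⌊(53·79)/423⌋ − ⌊(52·79)/423⌋ = ⌊4187/423⌋ − ⌊4108/423⌋ = 9 − 9 = 0
n=53: ⌊(54·79)/423⌋ − ⌊(53·79)/423⌋ = ⌊4266/423⌋ − ⌊4187/423⌋ = 10 − 9 = 1
n=54: ⌊(55·79)/423⌋ − ⌊(54·79)/423⌋ = ⌊4345/423⌋ − ⌊4266/423⌋ = 10 − 10 = 0
n=55: ⌊(56·79)/423⌋ − ⌊(55·79)/423⌋ = ⌊4424/423⌋ − ⌊4345/423⌋ = 10 − 10 = 0
n=56: ⌊(57·79)/423⌋ − ⌊(56·79)/423⌋ = ⌊4503/423⌋ − ⌊4424/423⌋ = 10 − 10 = 0
n=57: ⌊(58·79)/423⌋ − ⌊(57·79)/423⌋ = ⌊4582/423⌋ − ⌊4503/423⌋ = 10 − 10 = 0
n=58: ⌊(59·79)/423⌋ − ⌊(58·79)/423⌋ = ⌊4661/423⌋ − ⌊4582/423⌋ = 11 − 10 = 1
n=59: ⌊(60·79)/423⌋ − ⌊(59·79)/423⌋ = ⌊4740/423⌋ − ⌊4661/423⌋ = 11 − 11 = 0
n=60: ⌊(61·79)/423⌋ − ⌊(60·79)/423⌋ = ⌊4819/423⌋ − ⌊4740/423⌋ = 11 − 11 = 0
n=61: ⌊(62·79)/423⌋ − ⌊(61·79)/423⌋ = ⌊4898/423⌋ − ⌊4819/423⌋ = 11 − 11 = 0
n=62: ⌊(63·79)/423⌋ − ⌊(62·79)/423⌋ = ⌊4977/423⌋ − ⌊4898/423⌋ = 11 − 11 = 0
n=63: ⌊(64·79)/423⌋ − ⌊(63·79)/423⌋ = ⌊5056/423⌋ − ⌊4977/423⌋ = 11 − 11 = 0
n=64: ⌊(65·79)/423⌋ − ⌊(64·79)/423⌋ = ⌊5135/423⌋ − ⌊5056/423⌋ = 12 − 11 = 1
n=65: ⌊(66·79)/423⌋ − ⌊(65·79)/423⌋ = ⌊5214/423⌋ − ⌊5135/423⌋ = 12 − 12 = 0
n=66: ⌊(67·79)/423⌋ − ⌊(66·79)/423⌋ = ⌊5293/423⌋ − ⌊5214/423⌋ = 12 − 12 = 0
n=67: ⌊(68·79)/423⌋ − ⌊(67·79)/423⌋ = ⌊5372/423⌋ − ⌊5293/423⌋ = 12 − 12 = 0
n=68: ⌊(69·79)/423⌋ − ⌊(68·79)/423⌋ = ⌊5451/423⌋ − ⌊5372/423⌋ = 12 − 12 = 0
n=69: ⌊(70·79)/423⌋ − ⌊(69·79)/423⌋ = ⌊5530/423⌋ − ⌊5451/423⌋ = 13 − 12 = 1
n=70: ⌊(71·79)/423⌋ − ⌊(70·79)/423⌋ = ⌊5609/423⌋ − ⌊5530/423⌋ = 13 − 13 = 0
n=71: ⌊(72·79)/423⌋ − ⌊(71·79)/423⌋ = ⌊5688/423⌋ − ⌊5609/423⌋ = 13 − 13 = 0
n=72: ⌊(73·79)/423⌋ − ⌊(72·79)/423⌋ = ⌊5767/423⌋ − ⌊5688/423⌋ = 13 − 13 = 0
n=73: ⌊(74·79)/423⌋ − ⌊(73·79)/423⌋ = ⌊5846/423⌋ − ⌊5767/423⌋ = 13 − 13 = 0
n=74: ⌊(75·79)/423⌋ − ⌊(74·79)/423⌋ = ⌊5925/423⌋ − ⌊5846/423⌋ = 14 − 13 = 1
n=75: ⌊(76·79)/423⌋ − ⌊(75·79)/423⌋ = ⌊6004/423⌋ − ⌊5925/423⌋ = 14 − 14 = 0
n=76: ⌊(77·79)/423⌋ − ⌊(76·79)/423⌋ = ⌊6083/423⌋ − ⌊6004/423⌋ = 14 − 14 = 0
n=77: ⌊(78·79)/423⌋ − ⌊(77·79)/423⌋ = ⌊6162/423⌋ − ⌊6083/423⌋ = 14 − 14 = 0
n=78: ⌊(79·79)/423⌋ − ⌊(78·79)/423⌋ = ⌊6241/423⌋ − ⌊6162/423⌋ = 14 − 14 = 0
n=79: ⌊(80·79)/423⌋ − ⌊(79·79)/423⌋ = ⌊6320/423⌋ − ⌊6241/423⌋ = 14 − 14 = 0
n=80: ⌊(81·79)/423⌋ − ⌊(80·79)/423⌋ = ⌊6399/423⌋ − ⌊6320/423⌋ = 15 − 14 = 1
n=81: ⌊(82·79)/423⌋ − ⌊(81·79)/423⌋ = ⌊6478/423⌋ − ⌊6399/423⌋ = 15 − 15 = 0
n=82: ⌊(83·79)/423⌋ − ⌊(82·79)/423⌋ = ⌊6557/423⌋ − ⌊6478/423⌋ = 15 − 15 = 0
n=83: ⌊(84·79)/423⌋ − ⌊(83·79)/423⌋ = ⌊6636/423⌋ − ⌊6557/423⌋ = 15 − 15 = 0
n=84: ⌊(85·79)/423⌋ − ⌊(84·79)/423⌋ = ⌊6715/423⌋ − ⌊6636/423⌋ = 15 − 15 = 0
n=85: ⌊(86·79)/423⌋ − ⌊(85·79)/423⌋ = ⌊6794/423⌋ − ⌊6715/423⌋ = 16 − 15 = 1
n=86: ⌊(87·79)/423⌋ − ⌊(86·79)/423⌋ = ⌊6873/423⌋ − ⌊6794/423⌋ = 16 − 16 = 0
n=87: ⌊(88·79)/423⌋ − ⌊(87·79)/423⌋ = ⌊6952/423⌋ − ⌊6873/423⌋ = 16 − 16 = 0
n=88: ⌊(89·79)/423⌋ − ⌊(88·79)/423⌋ = ⌊7031/423⌋ − ⌊6952/423⌋ = 16 − 16 = 0
n=89: ⌊(90·79)/423⌋ − ⌊(89·79)/423⌋ = ⌊7110/423⌋ − ⌊7031/423⌋ = 16 − 16 = 0
n=90: ⌊(91·79)/423⌋ − ⌊(90·79)/423⌋ = ⌊7189/423⌋ − ⌊7110/423⌋ = 16 − 16 = 0
n=91: ⌊(92·79)/423⌋ − ⌊(91·79)/423⌋ = ⌊7268/423⌋ − ⌊7189/423⌋ = 17 − 16 = 1
n=92: ⌊(93·79)/423⌋ − ⌊(92·79)/423⌋ = ⌊7347/423⌋ − ⌊7268/423⌋ = 17 − 17 = 0
n=93: ⌊(94·79)/423⌋ − ⌊(93·79)/423⌋ = ⌊7426/423⌋ − ⌊7347/423⌋ = 17 − 17 = 0
n=94: ⌊(95·79)/423⌋ − ⌊(94·79)/423⌋ = ⌊7505/423⌋ − ⌊7426/423⌋ = 17 − 17 = 0
n=95: ⌊(96·79)/423⌋ − ⌊(95·79)/423⌋ = ⌊7584/423⌋ − ⌊7505/423⌋ = 17 − 17 = 0

000001000010000010000100001000001000010000100000100001000010000010000100001000001000010000010000


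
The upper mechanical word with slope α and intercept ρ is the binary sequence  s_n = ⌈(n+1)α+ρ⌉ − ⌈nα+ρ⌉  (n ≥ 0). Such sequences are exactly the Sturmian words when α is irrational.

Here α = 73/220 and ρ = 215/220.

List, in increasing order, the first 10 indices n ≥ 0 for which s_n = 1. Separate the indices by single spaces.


n=0: ⌈288/220⌉−⌈215/220⌉ = 2−1 = 1  ← one
n=1: ⌈361/220⌉−⌈288/220⌉ = 2−2 = 0
n=2: ⌈434/220⌉−⌈361/220⌉ = 2−2 = 0
n=3: ⌈507/220⌉−⌈434/220⌉ = 3−2 = 1  ← one
n=4: ⌈580/220⌉−⌈507/220⌉ = 3−3 = 0
n=5: ⌈653/220⌉−⌈580/220⌉ = 3−3 = 0
n=6: ⌈726/220⌉−⌈653/220⌉ = 4−3 = 1  ← one
n=7: ⌈799/220⌉−⌈726/220⌉ = 4−4 = 0
n=8: ⌈872/220⌉−⌈799/220⌉ = 4−4 = 0
n=9: ⌈945/220⌉−⌈872/220⌉ = 5−4 = 1  ← one
n=10: ⌈1018/220⌉−⌈945/220⌉ = 5−5 = 0
n=11: ⌈1091/220⌉−⌈1018/220⌉ = 5−5 = 0
n=12: ⌈1164/220⌉−⌈1091/220⌉ = 6−5 = 1  ← one
n=13: ⌈1237/220⌉−⌈1164/220⌉ = 6−6 = 0
n=14: ⌈1310/220⌉−⌈1237/220⌉ = 6−6 = 0
n=15: ⌈1383/220⌉−⌈1310/220⌉ = 7−6 = 1  ← one
n=16: ⌈1456/220⌉−⌈1383/220⌉ = 7−7 = 0
n=17: ⌈1529/220⌉−⌈1456/220⌉ = 7−7 = 0
n=18: ⌈1602/220⌉−⌈1529/220⌉ = 8−7 = 1  ← one
n=19: ⌈1675/220⌉−⌈1602/220⌉ = 8−8 = 0
n=20: ⌈1748/220⌉−⌈1675/220⌉ = 8−8 = 0
n=21: ⌈1821/220⌉−⌈1748/220⌉ = 9−8 = 1  ← one
n=22: ⌈1894/220⌉−⌈1821/220⌉ = 9−9 = 0
n=23: ⌈1967/220⌉−⌈1894/220⌉ = 9−9 = 0
n=24: ⌈2040/220⌉−⌈1967/220⌉ = 10−9 = 1  ← one
n=25: ⌈2113/220⌉−⌈2040/220⌉ = 10−10 = 0
n=26: ⌈2186/220⌉−⌈2113/220⌉ = 10−10 = 0
n=27: ⌈2259/220⌉−⌈2186/220⌉ = 11−10 = 1  ← one
positions of the first 10 ones: 0 3 6 9 12 15 18 21 24 27

0 3 6 9 12 15 18 21 24 27


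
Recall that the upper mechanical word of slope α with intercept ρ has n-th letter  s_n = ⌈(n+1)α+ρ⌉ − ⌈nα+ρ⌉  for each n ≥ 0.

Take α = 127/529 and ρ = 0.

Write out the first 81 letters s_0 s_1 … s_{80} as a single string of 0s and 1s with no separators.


100010001000100010001000100001000100010001000100010000100010001000100010001000010

n=0: ⌈(1·127)/529⌉ − ⌈(0·127)/529⌉ = ⌈127/529⌉ − ⌈0/529⌉ = 1 − 0 = 1
n=1: ⌈(2·127)/529⌉ − ⌈(1·127)/529⌉ = ⌈254/529⌉ − ⌈127/529⌉ = 1 − 1 = 0
n=2: ⌈(3·127)/529⌉ − ⌈(2·127)/529⌉ = ⌈381/529⌉ − ⌈254/529⌉ = 1 − 1 = 0
n=3: ⌈(4·127)/529⌉ − ⌈(3·127)/529⌉ = ⌈508/529⌉ − ⌈381/529⌉ = 1 − 1 = 0
n=4: ⌈(5·127)/529⌉ − ⌈(4·127)/529⌉ = ⌈635/529⌉ − ⌈508/529⌉ = 2 − 1 = 1
n=5: ⌈(6·127)/529⌉ − ⌈(5·127)/529⌉ = ⌈762/529⌉ − ⌈635/529⌉ = 2 − 2 = 0
n=6: ⌈(7·127)/529⌉ − ⌈(6·127)/529⌉ = ⌈889/529⌉ − ⌈762/529⌉ = 2 − 2 = 0
n=7: ⌈(8·127)/529⌉ − ⌈(7·127)/529⌉ = ⌈1016/529⌉ − ⌈889/529⌉ = 2 − 2 = 0
n=8: ⌈(9·127)/529⌉ − ⌈(8·127)/529⌉ = ⌈1143/529⌉ − ⌈1016/529⌉ = 3 − 2 = 1
n=9: ⌈(10·127)/529⌉ − ⌈(9·127)/529⌉ = ⌈1270/529⌉ − ⌈1143/529⌉ = 3 − 3 = 0
n=10: ⌈(11·127)/529⌉ − ⌈(10·127)/529⌉ = ⌈1397/529⌉ − ⌈1270/529⌉ = 3 − 3 = 0
n=11: ⌈(12·127)/529⌉ − ⌈(11·127)/529⌉ = ⌈1524/529⌉ − ⌈1397/529⌉ = 3 − 3 = 0
n=12: ⌈(13·127)/529⌉ − ⌈(12·127)/529⌉ = ⌈1651/529⌉ − ⌈1524/529⌉ = 4 − 3 = 1
n=13: ⌈(14·127)/529⌉ − ⌈(13·127)/529⌉ = ⌈1778/529⌉ − ⌈1651/529⌉ = 4 − 4 = 0
n=14: ⌈(15·127)/529⌉ − ⌈(14·127)/529⌉ = ⌈1905/529⌉ − ⌈1778/529⌉ = 4 − 4 = 0
n=15: ⌈(16·127)/529⌉ − ⌈(15·127)/529⌉ = ⌈2032/529⌉ − ⌈1905/529⌉ = 4 − 4 = 0
n=16: ⌈(17·127)/529⌉ − ⌈(16·127)/529⌉ = ⌈2159/529⌉ − ⌈2032/529⌉ = 5 − 4 = 1
n=17: ⌈(18·127)/529⌉ − ⌈(17·127)/529⌉ = ⌈2286/529⌉ − ⌈2159/529⌉ = 5 − 5 = 0
n=18: ⌈(19·127)/529⌉ − ⌈(18·127)/529⌉ = ⌈2413/529⌉ − ⌈2286/529⌉ = 5 − 5 = 0
n=19: ⌈(20·127)/529⌉ − ⌈(19·127)/529⌉ = ⌈2540/529⌉ − ⌈2413/529⌉ = 5 − 5 = 0
n=20: ⌈(21·127)/529⌉ − ⌈(20·127)/529⌉ = ⌈2667/529⌉ − ⌈2540/529⌉ = 6 − 5 = 1
n=21: ⌈(22·127)/529⌉ − ⌈(21·127)/529⌉ = ⌈2794/529⌉ − ⌈2667/529⌉ = 6 − 6 = 0
n=22: ⌈(23·127)/529⌉ − ⌈(22·127)/529⌉ = ⌈2921/529⌉ − ⌈2794/529⌉ = 6 − 6 = 0
n=23: ⌈(24·127)/529⌉ − ⌈(23·127)/529⌉ = ⌈3048/529⌉ − ⌈2921/529⌉ = 6 − 6 = 0
n=24: ⌈(25·127)/529⌉ − ⌈(24·127)/529⌉ = ⌈3175/529⌉ − ⌈3048/529⌉ = 7 − 6 = 1
n=25: ⌈(26·127)/529⌉ − ⌈(25·127)/529⌉ = ⌈3302/529⌉ − ⌈3175/529⌉ = 7 − 7 = 0
n=26: ⌈(27·127)/529⌉ − ⌈(26·127)/529⌉ = ⌈3429/529⌉ − ⌈3302/529⌉ = 7 − 7 = 0
n=27: ⌈(28·127)/529⌉ − ⌈(27·127)/529⌉ = ⌈3556/529⌉ − ⌈3429/529⌉ = 7 − 7 = 0
n=28: ⌈(29·127)/529⌉ − ⌈(28·127)/529⌉ = ⌈3683/529⌉ − ⌈3556/529⌉ = 7 − 7 = 0
n=29: ⌈(30·127)/529⌉ − ⌈(29·127)/529⌉ = ⌈3810/529⌉ − ⌈3683/529⌉ = 8 − 7 = 1
n=30: ⌈(31·127)/529⌉ − ⌈(30·127)/529⌉ = ⌈3937/529⌉ − ⌈3810/529⌉ = 8 − 8 = 0
n=31: ⌈(32·127)/529⌉ − ⌈(31·127)/529⌉ = ⌈4064/529⌉ − ⌈3937/529⌉ = 8 − 8 = 0
n=32: ⌈(33·127)/529⌉ − ⌈(32·127)/529⌉ = ⌈4191/529⌉ − ⌈4064/529⌉ = 8 − 8 = 0
n=33: ⌈(34·127)/529⌉ − ⌈(33·127)/529⌉ = ⌈4318/529⌉ − ⌈4191/529⌉ = 9 − 8 = 1
n=34: ⌈(35·127)/529⌉ − ⌈(34·127)/529⌉ = ⌈4445/529⌉ − ⌈4318/529⌉ = 9 − 9 = 0
n=35: ⌈(36·127)/529⌉ − ⌈(35·127)/529⌉ = ⌈4572/529⌉ − ⌈4445/529⌉ = 9 − 9 = 0
n=36: ⌈(37·127)/529⌉ − ⌈(36·127)/529⌉ = ⌈4699/529⌉ − ⌈4572/529⌉ = 9 − 9 = 0
n=37: ⌈(38·127)/529⌉ − ⌈(37·127)/529⌉ = ⌈4826/529⌉ − ⌈4699/529⌉ = 10 − 9 = 1
n=38: ⌈(39·127)/529⌉ − ⌈(38·127)/529⌉ = ⌈4953/529⌉ − ⌈4826/529⌉ = 10 − 10 = 0
n=39: ⌈(40·127)/529⌉ − ⌈(39·127)/529⌉ = ⌈5080/529⌉ − ⌈4953/529⌉ = 10 − 10 = 0
n=40: ⌈(41·127)/529⌉ − ⌈(40·127)/529⌉ = ⌈5207/529⌉ − ⌈5080/529⌉ = 10 − 10 = 0
n=41: ⌈(42·127)/529⌉ − ⌈(41·127)/529⌉ = ⌈5334/529⌉ − ⌈5207/529⌉ = 11 − 10 = 1
n=42: ⌈(43·127)/529⌉ − ⌈(42·127)/529⌉ = ⌈5461/529⌉ − ⌈5334/529⌉ = 11 − 11 = 0
n=43: ⌈(44·127)/529⌉ − ⌈(43·127)/529⌉ = ⌈5588/529⌉ − ⌈5461/529⌉ = 11 − 11 = 0
n=44: ⌈(45·127)/529⌉ − ⌈(44·127)/529⌉ = ⌈5715/529⌉ − ⌈5588/529⌉ = 11 − 11 = 0
n=45: ⌈(46·127)/529⌉ − ⌈(45·127)/529⌉ = ⌈5842/529⌉ − ⌈5715/529⌉ = 12 − 11 = 1
n=46: ⌈(47·127)/529⌉ − ⌈(46·127)/529⌉ = ⌈5969/529⌉ − ⌈5842/529⌉ = 12 − 12 = 0
n=47: ⌈(48·127)/529⌉ − ⌈(47·127)/529⌉ = ⌈6096/529⌉ − ⌈5969/529⌉ = 12 − 12 = 0
n=48: ⌈(49·127)/529⌉ − ⌈(48·127)/529⌉ = ⌈6223/529⌉ − ⌈6096/529⌉ = 12 − 12 = 0
n=49: ⌈(50·127)/529⌉ − ⌈(49·127)/529⌉ = ⌈6350/529⌉ − ⌈6223/529⌉ = 13 − 12 = 1
n=50: ⌈(51·127)/529⌉ − ⌈(50·127)/529⌉ = ⌈6477/529⌉ − ⌈6350/529⌉ = 13 − 13 = 0
n=51: ⌈(52·127)/529⌉ − ⌈(51·127)/529⌉ = ⌈6604/529⌉ − ⌈6477/529⌉ = 13 − 13 = 0
n=52: ⌈(53·127)/529⌉ − ⌈(52·127)/529⌉ = ⌈6731/529⌉ − ⌈6604/529⌉ = 13 − 13 = 0
n=53: ⌈(54·127)/529⌉ − ⌈(53·127)/529⌉ = ⌈6858/529⌉ − ⌈6731/529⌉ = 13 − 13 = 0
n=54: ⌈(55·127)/529⌉ − ⌈(54·127)/529⌉ = ⌈6985/529⌉ − ⌈6858/529⌉ = 14 − 13 = 1
n=55: ⌈(56·127)/529⌉ − ⌈(55·127)/529⌉ = ⌈7112/529⌉ − ⌈6985/529⌉ = 14 − 14 = 0
n=56: ⌈(57·127)/529⌉ − ⌈(56·127)/529⌉ = ⌈7239/529⌉ − ⌈7112/529⌉ = 14 − 14 = 0
n=57: ⌈(58·127)/529⌉ − ⌈(57·127)/529⌉ = ⌈7366/529⌉ − ⌈7239/529⌉ = 14 − 14 = 0
n=58: ⌈(59·127)/529⌉ − ⌈(58·127)/529⌉ = ⌈7493/529⌉ − ⌈7366/529⌉ = 15 − 14 = 1
n=59: ⌈(60·127)/529⌉ − ⌈(59·127)/529⌉ = ⌈7620/529⌉ − ⌈7493/529⌉ = 15 − 15 = 0
n=60: ⌈(61·127)/529⌉ − ⌈(60·127)/529⌉ = ⌈7747/529⌉ − ⌈7620/529⌉ = 15 − 15 = 0
n=61: ⌈(62·127)/529⌉ − ⌈(61·127)/529⌉ = ⌈7874/529⌉ − ⌈7747/529⌉ = 15 − 15 = 0
n=62: ⌈(63·127)/529⌉ − ⌈(62·127)/529⌉ = ⌈8001/529⌉ − ⌈7874/529⌉ = 16 − 15 = 1
n=63: ⌈(64·127)/529⌉ − ⌈(63·127)/529⌉ = ⌈8128/529⌉ − ⌈8001/529⌉ = 16 − 16 = 0
n=64: ⌈(65·127)/529⌉ − ⌈(64·127)/529⌉ = ⌈8255/529⌉ − ⌈8128/529⌉ = 16 − 16 = 0
n=65: ⌈(66·127)/529⌉ − ⌈(65·127)/529⌉ = ⌈8382/529⌉ − ⌈8255/529⌉ = 16 − 16 = 0
n=66: ⌈(67·127)/529⌉ − ⌈(66·127)/529⌉ = ⌈8509/529⌉ − ⌈8382/529⌉ = 17 − 16 = 1
n=67: ⌈(68·127)/529⌉ − ⌈(67·127)/529⌉ = ⌈8636/529⌉ − ⌈8509/529⌉ = 17 − 17 = 0
n=68: ⌈(69·127)/529⌉ − ⌈(68·127)/529⌉ = ⌈8763/529⌉ − ⌈8636/529⌉ = 17 − 17 = 0
n=69: ⌈(70·127)/529⌉ − ⌈(69·127)/529⌉ = ⌈8890/529⌉ − ⌈8763/529⌉ = 17 − 17 = 0
n=70: ⌈(71·127)/529⌉ − ⌈(70·127)/529⌉ = ⌈9017/529⌉ − ⌈8890/529⌉ = 18 − 17 = 1
n=71: ⌈(72·127)/529⌉ − ⌈(71·127)/529⌉ = ⌈9144/529⌉ − ⌈9017/529⌉ = 18 − 18 = 0
n=72: ⌈(73·127)/529⌉ − ⌈(72·127)/529⌉ = ⌈9271/529⌉ − ⌈9144/529⌉ = 18 − 18 = 0
n=73: ⌈(74·127)/529⌉ − ⌈(73·127)/529⌉ = ⌈9398/529⌉ − ⌈9271/529⌉ = 18 − 18 = 0
n=74: ⌈(75·127)/529⌉ − ⌈(74·127)/529⌉ = ⌈9525/529⌉ − ⌈9398/529⌉ = 19 − 18 = 1
n=75: ⌈(76·127)/529⌉ − ⌈(75·127)/529⌉ = ⌈9652/529⌉ − ⌈9525/529⌉ = 19 − 19 = 0
n=76: ⌈(77·127)/529⌉ − ⌈(76·127)/529⌉ = ⌈9779/529⌉ − ⌈9652/529⌉ = 19 − 19 = 0
n=77: ⌈(78·127)/529⌉ − ⌈(77·127)/529⌉ = ⌈9906/529⌉ − ⌈9779/529⌉ = 19 − 19 = 0
n=78: ⌈(79·127)/529⌉ − ⌈(78·127)/529⌉ = ⌈10033/529⌉ − ⌈9906/529⌉ = 19 − 19 = 0
n=79: ⌈(80·127)/529⌉ − ⌈(79·127)/529⌉ = ⌈10160/529⌉ − ⌈10033/529⌉ = 20 − 19 = 1
n=80: ⌈(81·127)/529⌉ − ⌈(80·127)/529⌉ = ⌈10287/529⌉ − ⌈10160/529⌉ = 20 − 20 = 0


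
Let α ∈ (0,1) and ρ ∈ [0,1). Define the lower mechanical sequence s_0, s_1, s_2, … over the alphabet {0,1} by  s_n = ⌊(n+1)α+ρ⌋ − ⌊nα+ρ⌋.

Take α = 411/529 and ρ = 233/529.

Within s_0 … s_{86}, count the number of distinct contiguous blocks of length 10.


t_n = ⌊(n·411+233)/529⌋ for n = 0 … 87:
  n=0…9: ⌊233/529⌋=0 ⌊644/529⌋=1 ⌊1055/529⌋=1 ⌊1466/529⌋=2 ⌊1877/529⌋=3 ⌊2288/529⌋=4 ⌊2699/529⌋=5 ⌊3110/529⌋=5 ⌊3521/529⌋=6 ⌊3932/529⌋=7
  n=10…19: ⌊4343/529⌋=8 ⌊4754/529⌋=8 ⌊5165/529⌋=9 ⌊5576/529⌋=10 ⌊5987/529⌋=11 ⌊6398/529⌋=12 ⌊6809/529⌋=12 ⌊7220/529⌋=13 ⌊7631/529⌋=14 ⌊8042/529⌋=15
  n=20…29: ⌊8453/529⌋=15 ⌊8864/529⌋=16 ⌊9275/529⌋=17 ⌊9686/529⌋=18 ⌊10097/529⌋=19 ⌊10508/529⌋=19 ⌊10919/529⌋=20 ⌊11330/529⌋=21 ⌊11741/529⌋=22 ⌊12152/529⌋=22
  n=30…39: ⌊12563/529⌋=23 ⌊12974/529⌋=24 ⌊13385/529⌋=25 ⌊13796/529⌋=26 ⌊14207/529⌋=26 ⌊14618/529⌋=27 ⌊15029/529⌋=28 ⌊15440/529⌋=29 ⌊15851/529⌋=29 ⌊16262/529⌋=30
  n=40…49: ⌊16673/529⌋=31 ⌊17084/529⌋=32 ⌊17495/529⌋=33 ⌊17906/529⌋=33 ⌊18317/529⌋=34 ⌊18728/529⌋=35 ⌊19139/529⌋=36 ⌊19550/529⌋=36 ⌊19961/529⌋=37 ⌊20372/529⌋=38
  n=50…59: ⌊20783/529⌋=39 ⌊21194/529⌋=40 ⌊21605/529⌋=40 ⌊22016/529⌋=41 ⌊22427/529⌋=42 ⌊22838/529⌋=43 ⌊23249/529⌋=43 ⌊23660/529⌋=44 ⌊24071/529⌋=45 ⌊24482/529⌋=46
  n=60…69: ⌊24893/529⌋=47 ⌊25304/529⌋=47 ⌊25715/529⌋=48 ⌊26126/529⌋=49 ⌊26537/529⌋=50 ⌊26948/529⌋=50 ⌊27359/529⌋=51 ⌊27770/529⌋=52 ⌊28181/529⌋=53 ⌊28592/529⌋=54
  n=70…79: ⌊29003/529⌋=54 ⌊29414/529⌋=55 ⌊29825/529⌋=56 ⌊30236/529⌋=57 ⌊30647/529⌋=57 ⌊31058/529⌋=58 ⌊31469/529⌋=59 ⌊31880/529⌋=60 ⌊32291/529⌋=61 ⌊32702/529⌋=61
  n=80…87: ⌊33113/529⌋=62 ⌊33524/529⌋=63 ⌊33935/529⌋=64 ⌊34346/529⌋=64 ⌊34757/529⌋=65 ⌊35168/529⌋=66 ⌊35579/529⌋=67 ⌊35990/529⌋=68
s_n = t_(n+1) − t_n for n = 0 … 86 gives
prefix = 101111011101111011101111011101111011101111011101111011101111011101111011101111011101111
slide a length-10 window over [0..9] … [77..86] (78 windows); first occurrence of each distinct factor:
  [  0..  9] 1011110111
  [  1.. 10] 0111101110
  [  2.. 11] 1111011101
  [  3.. 12] 1110111011
  [  4.. 13] 1101110111
  [  5.. 14] 1011101111
  [  6.. 15] 0111011110
  [  7.. 16] 1110111101
  [  8.. 17] 1101111011
  (the other 69 windows repeat one of these)
distinct factors: {0111011110, 0111101110, 1011101111, 1011110111, 1101110111, 1101111011, 1110111011, 1110111101, 1111011101}
count = 9  (Sturmian bound for length 10 is 11)

9
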